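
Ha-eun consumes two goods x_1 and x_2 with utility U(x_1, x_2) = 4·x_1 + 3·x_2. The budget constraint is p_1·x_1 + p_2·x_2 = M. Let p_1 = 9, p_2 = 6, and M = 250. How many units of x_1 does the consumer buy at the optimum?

x_1* = 0

Linear utility — the consumer picks whichever good has higher MU/price: 4/9 = 0.4444 vs 3/6 = 0.5.
x_2 gives more utility per dollar, so spend all income on x_2: x_2* = M/p_2, x_1* = 0.
Numerically: x_1* = 0, x_2* = 41.6667.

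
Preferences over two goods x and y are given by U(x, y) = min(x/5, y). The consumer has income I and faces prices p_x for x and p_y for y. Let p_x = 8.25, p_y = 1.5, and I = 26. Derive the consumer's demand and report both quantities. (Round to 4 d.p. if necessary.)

x* = 3.0409, y* = 0.6082

Leontief preferences: the optimum is at the kink where x/5 = y/1, i.e. y = (1/5)·x.
Budget: p_x·x + p_y·(1/5)·x = I, so (5·p_x + p_y)·x = 5·I.
Demand: x*(p_x,p_y,I) = 5·I/(5·p_x + p_y), y* = I/(5·p_x + p_y).
Here 5·8.25 + 1.5 = 42.75, giving x* = 3.0409 and y* = 0.6082.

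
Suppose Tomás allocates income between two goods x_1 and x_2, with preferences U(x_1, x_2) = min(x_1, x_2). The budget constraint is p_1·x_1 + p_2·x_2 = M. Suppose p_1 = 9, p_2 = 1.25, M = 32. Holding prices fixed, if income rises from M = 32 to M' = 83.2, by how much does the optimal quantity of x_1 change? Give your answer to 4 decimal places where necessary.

Leontief preferences: the optimum is at the kink where x_1/1 = x_2/1, i.e. x_2 = x_1.
Budget: p_1·x_1 + p_2·x_1 = M, so (p_1 + p_2)·x_1 = M.
Demand: x_1*(p_1,p_2,M) = M/(p_1 + p_2), x_2* = M/(p_1 + p_2).
Here 9 + 1.25 = 10.25, giving x_1* = 3.122.
At M' = 83.2: x_1* = 8.1171. Change: 8.1171 − 3.122 = 4.9951.

Δx_1* = 4.9951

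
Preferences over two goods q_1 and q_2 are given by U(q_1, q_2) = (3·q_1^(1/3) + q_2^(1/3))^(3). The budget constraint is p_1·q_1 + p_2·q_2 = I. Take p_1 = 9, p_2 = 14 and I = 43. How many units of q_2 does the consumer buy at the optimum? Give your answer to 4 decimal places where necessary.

q_2* = 0.4106

From the CES first-order condition, 3·(q_2/q_1)^(2/3) = p_1/p_2.
Solve for the ratio: q_2/q_1 = [(1/3)·p_1/p_2]^(1.5).
With the ratio pinned down, the budget gives q_1* = I/(p_1 + p_2·(q_2/q_1)) and q_2* = (q_2/q_1)·q_1*.
Numerically q_2/q_1 = 0.099195, so q_1* = 43/(9 + 14·0.099195) = 4.1391 and q_2* = 0.099195·4.1391 = 0.4106.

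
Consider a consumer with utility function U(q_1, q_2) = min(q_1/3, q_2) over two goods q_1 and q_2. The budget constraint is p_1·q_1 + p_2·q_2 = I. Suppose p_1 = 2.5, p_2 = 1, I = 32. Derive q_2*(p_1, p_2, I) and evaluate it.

q_2* = 3.7647

Demand: q_1*(p_1,p_2,I) = 3·I/(3·p_1 + p_2), q_2* = I/(3·p_1 + p_2).
Here 3·2.5 + 1 = 8.5, giving q_2* = 3.7647.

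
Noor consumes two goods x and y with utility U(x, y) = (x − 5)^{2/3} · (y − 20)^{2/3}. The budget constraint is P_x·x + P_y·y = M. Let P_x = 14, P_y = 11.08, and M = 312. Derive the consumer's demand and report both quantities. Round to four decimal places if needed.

Let x' = x−5, y' = y−20. MRS = y'/x' = P_x/P_y.
After buying the subsistence bundle (5, 20), a share 0.5 of the remaining income goes to x: x* = 5 + 0.5·(M − 5P_x − 20P_y)/P_x.
Discretionary income = 312 − 5·14 − 20·11.08 = 20.4; x* = 5 + 0.5·20.4/14 = 5.7286; y* = 20 + 0.5·20.4/11.08 = 20.9206.

x* = 5.7286, y* = 20.9206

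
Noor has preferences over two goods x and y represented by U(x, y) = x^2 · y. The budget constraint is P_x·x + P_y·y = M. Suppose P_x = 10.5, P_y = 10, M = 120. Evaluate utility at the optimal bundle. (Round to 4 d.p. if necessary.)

At P_x=10.5, P_y=10, M=120: x* = 2/3·120/10.5 = 7.619, y* = 4.
Utility at the optimum: U(7.619, 4) = 232.1995.

V = 232.1995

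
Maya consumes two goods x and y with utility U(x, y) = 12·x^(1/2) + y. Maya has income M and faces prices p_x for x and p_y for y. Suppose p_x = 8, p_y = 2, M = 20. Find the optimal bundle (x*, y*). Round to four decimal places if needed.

Set MRS = p_x/p_y: 6·x^(−1/2) = p_x/p_y.
Solve: √x = 6·p_y/p_x, so x*(p_x,p_y) = (6·p_y/p_x)², and y* = (M − p_x·x*)/p_y.
Plugging in: x* = (6·2/8)² = 2.25, y* = 1.

x* = 2.25, y* = 1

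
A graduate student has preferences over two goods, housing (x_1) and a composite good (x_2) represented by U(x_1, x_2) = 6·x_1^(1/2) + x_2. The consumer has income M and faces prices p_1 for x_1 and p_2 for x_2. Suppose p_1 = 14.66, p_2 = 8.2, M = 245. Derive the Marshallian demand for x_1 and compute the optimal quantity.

x_1* = 2.8158

Plugging in: x_1* = (3·8.2/14.66)² = 2.8158.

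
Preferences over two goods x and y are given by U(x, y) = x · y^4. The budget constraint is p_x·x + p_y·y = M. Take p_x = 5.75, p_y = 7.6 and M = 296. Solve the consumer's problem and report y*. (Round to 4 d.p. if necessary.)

MU_x/MU_y = (y)/(4·x); tangency sets this equal to p_x/p_y.
So p_y·y = 4·p_x·x; combined with the budget, a share 0.2 of income goes to x.
Demand: x*(p_x,p_y,M) = 0.2·M/p_x and y* = 0.8·M/p_y.
At p_x=5.75, p_y=7.6, M=296: y* = 0.8·296/7.6 = 31.1579.

y* = 31.1579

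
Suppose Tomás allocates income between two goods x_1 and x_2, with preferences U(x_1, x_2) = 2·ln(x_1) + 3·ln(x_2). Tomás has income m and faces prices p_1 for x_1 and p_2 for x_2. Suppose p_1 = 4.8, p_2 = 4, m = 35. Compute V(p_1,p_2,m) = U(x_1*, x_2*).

V = 7.1156

MU_x_1/MU_x_2 = (2·x_2)/(3·x_1); tangency sets this equal to p_1/p_2.
So 2·p_2·x_2 = 3·p_1·x_1; combined with the budget, a share 0.4 of income goes to x_1.
Demand: x_1*(p_1,p_2,m) = 0.4·m/p_1 and x_2* = 0.6·m/p_2.
At p_1=4.8, p_2=4, m=35: x_1* = 0.4·35/4.8 = 2.9167, x_2* = 5.25.
Utility at the optimum: U(2.9167, 5.25) = 7.1156.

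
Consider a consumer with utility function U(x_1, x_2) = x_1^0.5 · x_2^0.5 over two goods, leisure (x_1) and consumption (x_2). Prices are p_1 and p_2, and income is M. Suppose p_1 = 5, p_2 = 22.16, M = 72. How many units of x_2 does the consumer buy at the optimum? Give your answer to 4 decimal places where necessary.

x_2* = 1.6245

MU_x_1/MU_x_2 = (0.5·x_2)/(0.5·x_1); tangency sets this equal to p_1/p_2.
Rearranging, p_2·x_2 = p_1·x_1. Substituting into the budget gives p_1·x_1·(1 + 1) = M.
Demand: x_1*(p_1,p_2,M) = 0.5·M/p_1 and x_2* = 0.5·M/p_2.
At p_1=5, p_2=22.16, M=72: x_2* = 0.5·72/22.16 = 1.6245.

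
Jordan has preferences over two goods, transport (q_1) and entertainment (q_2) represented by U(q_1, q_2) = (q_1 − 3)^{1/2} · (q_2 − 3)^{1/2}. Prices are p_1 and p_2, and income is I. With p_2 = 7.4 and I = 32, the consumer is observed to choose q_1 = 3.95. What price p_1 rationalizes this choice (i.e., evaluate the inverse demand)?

p_1 = 2

Let q_1' = q_1−3, q_2' = q_2−3. MRS = q_2'/q_1' = p_1/p_2.
Substituting into the budget: q_1* = 3 + 0.5·(I − 3·p_1 − 3·p_2)/p_1, and q_2* = 3 + 0.5·(…)/p_2.
Set q_1* = 3.95 in the demand function and solve for p_1: p_1 = 2.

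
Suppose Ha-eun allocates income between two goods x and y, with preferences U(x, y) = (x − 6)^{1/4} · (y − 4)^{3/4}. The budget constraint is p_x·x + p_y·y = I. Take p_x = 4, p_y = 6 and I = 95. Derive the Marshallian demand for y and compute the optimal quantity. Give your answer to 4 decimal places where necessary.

y* = 9.875

This is Cobb-Douglas in (x−6, y−4): tangency gives 0.25·p_y·(y−4) = 0.75·p_x·(x−6).
After buying the subsistence bundle (6, 4), a share 0.25 of the remaining income goes to x: x* = 6 + 0.25·(I − 6p_x − 4p_y)/p_x.
Discretionary income = 95 − 6·4 − 4·6 = 47; y* = 4 + 0.75·47/6 = 9.875.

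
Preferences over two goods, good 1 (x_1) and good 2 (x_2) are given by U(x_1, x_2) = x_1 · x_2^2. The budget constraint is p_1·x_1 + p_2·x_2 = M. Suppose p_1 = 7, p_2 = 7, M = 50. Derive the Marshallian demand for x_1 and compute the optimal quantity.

x_1* = 2.381

Tangency: MRS = (1/2)·x_2/x_1 = p_1/p_2.
Rearranging, p_2·x_2 = 2·p_1·x_1. Substituting into the budget gives p_1·x_1·(1 + 2) = M.
Demand: x_1*(p_1,p_2,M) = 1/3·M/p_1 and x_2* = 2/3·M/p_2.
At p_1=7, p_2=7, M=50: x_1* = 1/3·50/7 = 2.381.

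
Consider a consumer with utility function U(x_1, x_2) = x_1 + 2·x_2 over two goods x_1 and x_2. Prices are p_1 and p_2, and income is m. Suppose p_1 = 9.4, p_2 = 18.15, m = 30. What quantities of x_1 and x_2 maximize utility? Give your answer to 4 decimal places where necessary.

x_1* = 0, x_2* = 1.6529

Numerically: x_1* = 0, x_2* = 1.6529.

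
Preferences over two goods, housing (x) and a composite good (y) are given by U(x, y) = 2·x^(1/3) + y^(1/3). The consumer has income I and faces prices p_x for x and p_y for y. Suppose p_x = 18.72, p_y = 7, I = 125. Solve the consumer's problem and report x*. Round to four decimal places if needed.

From the CES first-order condition, 2·(y/x)^(2/3) = p_x/p_y.
Solve for the ratio: y/x = [(1/2)·p_x/p_y]^(1.5).
With the ratio pinned down, the budget gives x* = I/(p_x + p_y·(y/x)) and y* = (y/x)·x*.
Numerically y/x = 1.546204, so x* = 125/(18.72 + 7·1.546204) = 4.2311.

x* = 4.2311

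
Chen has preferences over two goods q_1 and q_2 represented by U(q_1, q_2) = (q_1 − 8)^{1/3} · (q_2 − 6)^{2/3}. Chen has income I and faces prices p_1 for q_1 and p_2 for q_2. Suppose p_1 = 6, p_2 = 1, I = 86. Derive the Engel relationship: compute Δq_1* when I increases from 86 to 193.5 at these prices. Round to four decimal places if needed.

MRS = (1/2)·(q_2−6)/(q_1−8). Tangency with p_1/p_2 gives q_2−6 = 2·(p_1/p_2)·(q_1−8).
After buying the subsistence bundle (8, 6), a share 1/3 of the remaining income goes to q_1: q_1* = 8 + 1/3·(I − 8p_1 − 6p_2)/p_1.
Discretionary income = 86 − 8·6 − 6·1 = 32; q_1* = 8 + 1/3·32/6 = 9.7778.
At I' = 193.5: q_1* = 15.75. Change: 15.75 − 9.7778 = 5.9722.

Δq_1* = 5.9722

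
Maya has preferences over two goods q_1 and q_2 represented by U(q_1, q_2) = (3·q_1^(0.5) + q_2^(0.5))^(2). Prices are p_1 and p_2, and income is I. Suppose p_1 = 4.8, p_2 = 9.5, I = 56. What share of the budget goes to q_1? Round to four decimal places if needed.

share on q_1 = 0.9468

MU_q_1 ∝ 3·q_1^(-0.5), MU_q_2 ∝ q_2^(-0.5), so MRS = 3·(q_2/q_1)^(0.5) = p_1/p_2.
Hence q_2/q_1 = ((1/3)·p_1/p_2)^(1/(0.5)), i.e. raised to the 2 power.
Substitute q_2 = (q_2/q_1)·q_1 into the budget: q_1* = I/(p_1 + p_2·(q_2/q_1)).
Numerically q_2/q_1 = 0.028366, so q_1* = 56/(4.8 + 9.5·0.028366) = 11.0465 and q_2* = 0.028366·11.0465 = 0.3133.
Expenditure on q_1: 4.8·11.0465 = 53.0233; share = 0.9468.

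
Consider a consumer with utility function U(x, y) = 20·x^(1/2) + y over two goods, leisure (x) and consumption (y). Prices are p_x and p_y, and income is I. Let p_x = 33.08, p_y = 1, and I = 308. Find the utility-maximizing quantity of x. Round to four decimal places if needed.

Utility is quasi-linear in y; the FOC for x is 10/√x = p_x/p_y.
Thus x* = (10·p_y/p_x)² — independent of I — with the rest of income spent on y.
Plugging in: x* = (10·1/33.08)² = 0.0914.

x* = 0.0914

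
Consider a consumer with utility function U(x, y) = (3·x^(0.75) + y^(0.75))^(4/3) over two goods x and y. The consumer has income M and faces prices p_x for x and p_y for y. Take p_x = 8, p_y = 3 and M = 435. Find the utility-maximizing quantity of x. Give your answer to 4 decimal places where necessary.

x* = 44.0601

Numerically y/x = 0.624295, so x* = 435/(8 + 3·0.624295) = 44.0601.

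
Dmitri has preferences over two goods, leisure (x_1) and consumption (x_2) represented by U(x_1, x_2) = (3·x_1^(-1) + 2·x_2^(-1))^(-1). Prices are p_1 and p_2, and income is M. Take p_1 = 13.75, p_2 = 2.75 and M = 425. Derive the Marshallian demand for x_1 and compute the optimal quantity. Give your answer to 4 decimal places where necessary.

From the CES first-order condition, (3/2)·(x_2/x_1)^(2) = p_1/p_2.
Solve for the ratio: x_2/x_1 = [(2/3)·p_1/p_2]^(0.5).
With the ratio pinned down, the budget gives x_1* = M/(p_1 + p_2·(x_2/x_1)) and x_2* = (x_2/x_1)·x_1*.
Numerically x_2/x_1 = 1.825742, so x_1* = 425/(13.75 + 2.75·1.825742) = 22.6416.

x_1* = 22.6416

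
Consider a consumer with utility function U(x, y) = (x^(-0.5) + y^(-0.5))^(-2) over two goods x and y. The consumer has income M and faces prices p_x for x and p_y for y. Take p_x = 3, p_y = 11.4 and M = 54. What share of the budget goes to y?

Numerically y/x = 0.410655, so x* = 54/(3 + 11.4·0.410655) = 7.0299 and y* = 0.410655·7.0299 = 2.8869.
Expenditure on y: 11.4·2.8869 = 32.9103; share = 0.6094.

share on y = 0.6094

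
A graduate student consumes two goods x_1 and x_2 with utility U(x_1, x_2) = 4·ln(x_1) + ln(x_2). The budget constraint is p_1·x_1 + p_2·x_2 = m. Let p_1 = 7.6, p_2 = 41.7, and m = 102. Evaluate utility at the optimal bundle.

V = 8.7798

At p_1=7.6, p_2=41.7, m=102: x_1* = 0.8·102/7.6 = 10.7368, x_2* = 0.4892.
Utility at the optimum: U(10.7368, 0.4892) = 8.7798.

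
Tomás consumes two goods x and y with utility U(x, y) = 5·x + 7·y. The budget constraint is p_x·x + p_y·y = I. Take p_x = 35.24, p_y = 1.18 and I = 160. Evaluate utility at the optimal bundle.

V = 949.1525

Perfect substitutes: compare marginal utility per dollar. 5/p_x vs 7/p_y → 0.1419 vs 5.9322.
y gives more utility per dollar, so spend all income on y: y* = I/p_y, x* = 0.
Numerically: x* = 0, y* = 135.5932.
Utility at the optimum: U(0, 135.5932) = 949.1525.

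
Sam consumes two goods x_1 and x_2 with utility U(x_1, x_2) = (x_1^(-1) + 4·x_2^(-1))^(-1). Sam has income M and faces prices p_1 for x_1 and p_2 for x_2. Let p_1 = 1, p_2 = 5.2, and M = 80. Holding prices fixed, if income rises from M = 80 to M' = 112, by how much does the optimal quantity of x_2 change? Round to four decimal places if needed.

Δx_2* = 5.0472

MU_x_1 ∝ x_1^(-2), MU_x_2 ∝ 4·x_2^(-2), so MRS = (1/4)·(x_2/x_1)^(2) = p_1/p_2.
Solve for the ratio: x_2/x_1 = [4·p_1/p_2]^(0.5).
With the ratio pinned down, the budget gives x_1* = M/(p_1 + p_2·(x_2/x_1)) and x_2* = (x_2/x_1)·x_1*.
Numerically x_2/x_1 = 0.877058, so x_1* = 80/(1 + 5.2·0.877058) = 14.3867 and x_2* = 0.877058·14.3867 = 12.6179.
At M' = 112: x_2* = 17.6651. Change: 17.6651 − 12.6179 = 5.0472.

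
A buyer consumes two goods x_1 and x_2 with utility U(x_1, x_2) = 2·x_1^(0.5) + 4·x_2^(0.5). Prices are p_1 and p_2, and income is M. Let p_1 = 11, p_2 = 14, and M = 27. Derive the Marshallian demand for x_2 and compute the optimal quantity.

x_2* = 1.4631

From the CES first-order condition, (1/2)·(x_2/x_1)^(0.5) = p_1/p_2.
Solve for the ratio: x_2/x_1 = [2·p_1/p_2]^(2).
Substitute x_2 = (x_2/x_1)·x_1 into the budget: x_1* = M/(p_1 + p_2·(x_2/x_1)).
Numerically x_2/x_1 = 2.469388, so x_1* = 27/(11 + 14·2.469388) = 0.5925 and x_2* = 2.469388·0.5925 = 1.4631.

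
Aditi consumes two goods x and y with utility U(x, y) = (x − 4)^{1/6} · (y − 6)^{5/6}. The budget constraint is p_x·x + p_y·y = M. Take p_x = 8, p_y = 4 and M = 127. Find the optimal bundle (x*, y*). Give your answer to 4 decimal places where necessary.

Let x' = x−4, y' = y−6. MRS = (1/5)·y'/x' = p_x/p_y.
After buying the subsistence bundle (4, 6), a share 1/6 of the remaining income goes to x: x* = 4 + 1/6·(M − 4p_x − 6p_y)/p_x.
Discretionary income = 127 − 4·8 − 6·4 = 71; x* = 4 + 1/6·71/8 = 5.4792; y* = 6 + 5/6·71/4 = 20.7917.

x* = 5.4792, y* = 20.7917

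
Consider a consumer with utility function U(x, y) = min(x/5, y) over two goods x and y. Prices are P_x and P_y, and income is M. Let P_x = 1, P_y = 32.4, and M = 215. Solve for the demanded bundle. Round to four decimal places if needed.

Leontief preferences: the optimum is at the kink where x/5 = y/1, i.e. y = (1/5)·x.
Budget: P_x·x + P_y·(1/5)·x = M, so (5·P_x + P_y)·x = 5·M.
Demand: x*(P_x,P_y,M) = 5·M/(5·P_x + P_y), y* = M/(5·P_x + P_y).
Here 5·1 + 32.4 = 37.4, giving x* = 28.7433 and y* = 5.7487.

x* = 28.7433, y* = 5.7487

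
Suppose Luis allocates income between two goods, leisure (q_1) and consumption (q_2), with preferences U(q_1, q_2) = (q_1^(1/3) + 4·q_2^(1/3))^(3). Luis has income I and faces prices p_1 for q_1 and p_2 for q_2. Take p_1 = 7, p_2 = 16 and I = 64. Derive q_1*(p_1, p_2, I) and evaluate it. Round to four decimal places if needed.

Numerically q_2/q_1 = 2.315032, so q_1* = 64/(7 + 16·2.315032) = 1.4532.

q_1* = 1.4532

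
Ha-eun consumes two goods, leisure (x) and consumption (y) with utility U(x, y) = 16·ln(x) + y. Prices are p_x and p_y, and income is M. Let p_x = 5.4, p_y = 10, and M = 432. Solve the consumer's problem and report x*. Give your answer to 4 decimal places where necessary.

x* = 29.6296

Set MRS = p_x/p_y: (16/x)/1 = p_x/p_y.
So x*(p_x,p_y) = 16·p_y/p_x, independent of income; and y* = (M − 16·p_y)/p_y.
At the given prices: x* = 16·10/5.4 = 29.6296.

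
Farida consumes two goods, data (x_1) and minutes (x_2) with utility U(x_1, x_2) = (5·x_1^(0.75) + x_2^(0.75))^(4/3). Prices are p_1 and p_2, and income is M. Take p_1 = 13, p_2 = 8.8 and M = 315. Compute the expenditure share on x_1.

share on x_1 = 0.9949

MRS = MU_x_1/MU_x_2 = 5·(x_2/x_1)^(0.25). Set equal to p_1/p_2.
Hence x_2/x_1 = ((1/5)·p_1/p_2)^(1/(0.25)), i.e. raised to the 4 power.
With the ratio pinned down, the budget gives x_1* = M/(p_1 + p_2·(x_2/x_1)) and x_2* = (x_2/x_1)·x_1*.
Numerically x_2/x_1 = 0.00762, so x_1* = 315/(13 + 8.8·0.00762) = 24.1064 and x_2* = 0.00762·24.1064 = 0.1837.
Expenditure on x_1: 13·24.1064 = 313.3835; share = 0.9949.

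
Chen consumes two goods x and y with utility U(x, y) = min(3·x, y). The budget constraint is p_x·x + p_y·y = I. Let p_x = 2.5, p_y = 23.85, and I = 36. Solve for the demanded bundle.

x* = 0.4862, y* = 1.4585

With perfect complements, no substitution: consume in ratio x:y = 1:3.
Budget: p_x·x + p_y·3·x = I, so (p_x + 3·p_y)·x = I.
Demand: x*(p_x,p_y,I) = I/(p_x + 3·p_y), y* = 3·I/(p_x + 3·p_y).
Here 2.5 + 3·23.85 = 74.05, giving x* = 0.4862 and y* = 1.4585.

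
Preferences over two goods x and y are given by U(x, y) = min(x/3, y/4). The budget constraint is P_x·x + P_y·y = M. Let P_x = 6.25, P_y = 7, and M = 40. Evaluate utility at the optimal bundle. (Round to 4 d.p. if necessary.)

Leontief preferences: the optimum is at the kink where x/3 = y/4, i.e. y = (4/3)·x.
Budget: P_x·x + P_y·(4/3)·x = M, so (3·P_x + 4·P_y)·x = 3·M.
Demand: x*(P_x,P_y,M) = 3·M/(3·P_x + 4·P_y), y* = 4·M/(3·P_x + 4·P_y).
Here 3·6.25 + 4·7 = 46.75, giving x* = 2.5668 and y* = 3.4225.
Utility at the optimum: U(2.5668, 3.4225) = 0.8556.

V = 0.8556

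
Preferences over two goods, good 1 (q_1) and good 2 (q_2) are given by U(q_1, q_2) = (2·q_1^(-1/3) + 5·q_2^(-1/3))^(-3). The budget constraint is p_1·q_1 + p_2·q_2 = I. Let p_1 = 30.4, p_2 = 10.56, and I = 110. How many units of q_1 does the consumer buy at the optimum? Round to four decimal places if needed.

q_1* = 1.4323

MRS = MU_q_1/MU_q_2 = (2/5)·(q_2/q_1)^(4/3). Set equal to p_1/p_2.
Solve for the ratio: q_2/q_1 = [(5/2)·p_1/p_2]^(0.75).
With the ratio pinned down, the budget gives q_1* = I/(p_1 + p_2·(q_2/q_1)) and q_2* = (q_2/q_1)·q_1*.
Numerically q_2/q_1 = 4.394022, so q_1* = 110/(30.4 + 10.56·4.394022) = 1.4323.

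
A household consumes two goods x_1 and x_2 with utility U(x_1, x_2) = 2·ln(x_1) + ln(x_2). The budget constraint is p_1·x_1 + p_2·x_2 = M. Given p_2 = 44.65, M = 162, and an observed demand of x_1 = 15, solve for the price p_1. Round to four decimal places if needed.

p_1 = 7.2

Tangency: MRS = 2·x_2/x_1 = p_1/p_2.
So 2·p_2·x_2 = p_1·x_1; combined with the budget, a share 2/3 of income goes to x_1.
Demand: x_1*(p_1,p_2,M) = 2/3·M/p_1 and x_2* = 1/3·M/p_2.
Set x_1* = 15 in the demand function and solve for p_1: p_1 = 7.2.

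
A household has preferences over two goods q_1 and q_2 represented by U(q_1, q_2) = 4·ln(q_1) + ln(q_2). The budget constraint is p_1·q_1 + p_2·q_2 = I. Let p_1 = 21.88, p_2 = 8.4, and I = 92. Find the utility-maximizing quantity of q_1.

q_1* = 3.3638

Demand: q_1*(p_1,p_2,I) = 0.8·I/p_1 and q_2* = 0.2·I/p_2.
At p_1=21.88, p_2=8.4, I=92: q_1* = 0.8·92/21.88 = 3.3638.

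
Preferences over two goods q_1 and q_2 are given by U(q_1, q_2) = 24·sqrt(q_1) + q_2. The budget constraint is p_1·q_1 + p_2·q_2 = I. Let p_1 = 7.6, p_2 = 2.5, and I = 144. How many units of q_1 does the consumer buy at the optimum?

Set MRS = p_1/p_2: 12·q_1^(−1/2) = p_1/p_2.
Thus q_1* = (12·p_2/p_1)² — independent of I — with the rest of income spent on q_2.
Plugging in: q_1* = (12·2.5/7.6)² = 15.5817.

q_1* = 15.5817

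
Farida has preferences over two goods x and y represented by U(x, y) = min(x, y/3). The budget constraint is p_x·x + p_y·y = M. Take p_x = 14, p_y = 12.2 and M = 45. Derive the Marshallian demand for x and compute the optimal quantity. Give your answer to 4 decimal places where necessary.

x* = 0.8893

Demand: x*(p_x,p_y,M) = M/(p_x + 3·p_y), y* = 3·M/(p_x + 3·p_y).
Here 14 + 3·12.2 = 50.6, giving x* = 0.8893.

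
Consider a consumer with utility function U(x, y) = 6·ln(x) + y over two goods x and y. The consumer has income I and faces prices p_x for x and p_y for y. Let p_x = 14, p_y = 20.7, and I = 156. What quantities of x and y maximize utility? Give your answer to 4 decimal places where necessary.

x* = 8.8714, y* = 1.5362

MU_x = 6/x, MU_y = 1. Tangency: 6/x = p_x/p_y.
So x*(p_x,p_y) = 6·p_y/p_x, independent of income; and y* = (I − 6·p_y)/p_y.
At the given prices: x* = 6·20.7/14 = 8.8714, and y* = 1.5362.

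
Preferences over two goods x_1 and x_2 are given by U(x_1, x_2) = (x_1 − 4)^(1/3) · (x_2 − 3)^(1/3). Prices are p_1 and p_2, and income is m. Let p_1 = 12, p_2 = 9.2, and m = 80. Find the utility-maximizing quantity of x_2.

x_2* = 3.2391

MRS = (x_2−3)/(x_1−4). Tangency with p_1/p_2 gives x_2−3 = (p_1/p_2)·(x_1−4).
Substituting into the budget: x_1* = 4 + 0.5·(m − 4·p_1 − 3·p_2)/p_1, and x_2* = 3 + 0.5·(…)/p_2.
Discretionary income = 80 − 4·12 − 3·9.2 = 4.4; x_2* = 3 + 0.5·4.4/9.2 = 3.2391.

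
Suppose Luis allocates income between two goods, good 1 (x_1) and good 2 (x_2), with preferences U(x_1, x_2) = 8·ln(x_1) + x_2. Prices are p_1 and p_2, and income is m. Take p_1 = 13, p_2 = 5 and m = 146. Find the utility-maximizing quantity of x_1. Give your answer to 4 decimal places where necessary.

MU_x_1 = 8/x_1, MU_x_2 = 1. Tangency: 8/x_1 = p_1/p_2.
So x_1*(p_1,p_2) = 8·p_2/p_1, independent of income; and x_2* = (m − 8·p_2)/p_2.
At the given prices: x_1* = 8·5/13 = 3.0769.

x_1* = 3.0769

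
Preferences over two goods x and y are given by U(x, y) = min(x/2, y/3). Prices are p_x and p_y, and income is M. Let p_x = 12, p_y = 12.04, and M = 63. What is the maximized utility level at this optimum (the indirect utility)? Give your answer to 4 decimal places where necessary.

V = 1.0479

Demand: x*(p_x,p_y,M) = 2·M/(2·p_x + 3·p_y), y* = 3·M/(2·p_x + 3·p_y).
Here 2·12 + 3·12.04 = 60.12, giving x* = 2.0958 and y* = 3.1437.
Utility at the optimum: U(2.0958, 3.1437) = 1.0479.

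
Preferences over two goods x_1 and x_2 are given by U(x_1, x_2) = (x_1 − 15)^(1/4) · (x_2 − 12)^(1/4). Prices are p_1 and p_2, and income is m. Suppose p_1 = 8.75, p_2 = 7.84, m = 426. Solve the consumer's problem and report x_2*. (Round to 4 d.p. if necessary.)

Let x_1' = x_1−15, x_2' = x_2−12. MRS = x_2'/x_1' = p_1/p_2.
Substituting into the budget: x_1* = 15 + 0.5·(m − 15·p_1 − 12·p_2)/p_1, and x_2* = 12 + 0.5·(…)/p_2.
Discretionary income = 426 − 15·8.75 − 12·7.84 = 200.67; x_2* = 12 + 0.5·200.67/7.84 = 24.7978.

x_2* = 24.7978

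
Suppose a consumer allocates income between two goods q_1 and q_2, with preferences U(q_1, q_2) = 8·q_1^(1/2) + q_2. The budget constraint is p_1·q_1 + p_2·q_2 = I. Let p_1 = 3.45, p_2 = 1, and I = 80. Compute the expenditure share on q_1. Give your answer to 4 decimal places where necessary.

share on q_1 = 0.058

MU_q_1 = 4/√q_1, MU_q_2 = 1. Tangency: 4/√q_1 = p_1/p_2.
Solve: √q_1 = 4·p_2/p_1, so q_1*(p_1,p_2) = (4·p_2/p_1)², and q_2* = (I − p_1·q_1*)/p_2.
Plugging in: q_1* = (4·1/3.45)² = 1.3443, q_2* = 75.3623.
Expenditure on q_1: 3.45·1.3443 = 4.6377; share = 0.058.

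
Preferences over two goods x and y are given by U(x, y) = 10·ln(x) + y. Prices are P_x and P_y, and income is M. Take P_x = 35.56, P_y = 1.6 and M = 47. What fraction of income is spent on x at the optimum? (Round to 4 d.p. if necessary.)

So x*(P_x,P_y) = 10·P_y/P_x, independent of income; and y* = (M − 10·P_y)/P_y.
At the given prices: x* = 10·1.6/35.56 = 0.4499, and y* = 19.375.
Expenditure on x: 35.56·0.4499 = 16; share = 0.3404.

share on x = 0.3404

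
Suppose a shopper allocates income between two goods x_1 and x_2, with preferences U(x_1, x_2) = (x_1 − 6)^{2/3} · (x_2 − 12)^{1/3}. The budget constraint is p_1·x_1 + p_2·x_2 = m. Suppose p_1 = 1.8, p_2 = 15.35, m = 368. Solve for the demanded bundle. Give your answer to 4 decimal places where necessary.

x_1* = 70.0741, x_2* = 15.7568

This is Cobb-Douglas in (x_1−6, x_2−12): tangency gives 2/3·p_2·(x_2−12) = 1/3·p_1·(x_1−6).
Substituting into the budget: x_1* = 6 + 2/3·(m − 6·p_1 − 12·p_2)/p_1, and x_2* = 12 + 1/3·(…)/p_2.
Discretionary income = 368 − 6·1.8 − 12·15.35 = 173; x_1* = 6 + 2/3·173/1.8 = 70.0741; x_2* = 12 + 1/3·173/15.35 = 15.7568.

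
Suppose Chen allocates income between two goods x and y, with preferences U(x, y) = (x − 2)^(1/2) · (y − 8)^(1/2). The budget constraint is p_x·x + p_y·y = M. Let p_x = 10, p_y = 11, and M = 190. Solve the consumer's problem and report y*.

This is Cobb-Douglas in (x−2, y−8): tangency gives 0.5·p_y·(y−8) = 0.5·p_x·(x−2).
After buying the subsistence bundle (2, 8), a share 0.5 of the remaining income goes to x: x* = 2 + 0.5·(M − 2p_x − 8p_y)/p_x.
Discretionary income = 190 − 2·10 − 8·11 = 82; y* = 8 + 0.5·82/11 = 11.7273.

y* = 11.7273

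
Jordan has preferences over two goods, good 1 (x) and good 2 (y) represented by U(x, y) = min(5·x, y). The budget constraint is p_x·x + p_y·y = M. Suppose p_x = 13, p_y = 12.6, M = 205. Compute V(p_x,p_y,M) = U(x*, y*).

V = 13.4868

Demand: x*(p_x,p_y,M) = M/(p_x + 5·p_y), y* = 5·M/(p_x + 5·p_y).
Here 13 + 5·12.6 = 76, giving x* = 2.6974 and y* = 13.4868.
Utility at the optimum: U(2.6974, 13.4868) = 13.4868.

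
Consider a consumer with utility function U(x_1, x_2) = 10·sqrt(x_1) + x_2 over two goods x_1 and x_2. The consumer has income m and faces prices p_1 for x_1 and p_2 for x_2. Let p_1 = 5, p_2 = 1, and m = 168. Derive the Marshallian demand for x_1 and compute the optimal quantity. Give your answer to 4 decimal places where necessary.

Set MRS = p_1/p_2: 5·x_1^(−1/2) = p_1/p_2.
Thus x_1* = (5·p_2/p_1)² — independent of m — with the rest of income spent on x_2.
Plugging in: x_1* = (5·1/5)² = 1.

x_1* = 1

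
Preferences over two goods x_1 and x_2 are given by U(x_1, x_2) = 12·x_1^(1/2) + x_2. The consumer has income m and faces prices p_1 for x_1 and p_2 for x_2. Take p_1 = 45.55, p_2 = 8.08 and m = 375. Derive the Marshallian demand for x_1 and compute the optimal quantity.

Thus x_1* = (6·p_2/p_1)² — independent of m — with the rest of income spent on x_2.
Plugging in: x_1* = (6·8.08/45.55)² = 1.1328.

x_1* = 1.1328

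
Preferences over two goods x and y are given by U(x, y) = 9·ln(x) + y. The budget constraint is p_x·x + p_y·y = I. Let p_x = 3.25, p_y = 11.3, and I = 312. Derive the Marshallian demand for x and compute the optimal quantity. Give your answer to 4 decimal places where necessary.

x* = 31.2923

Set MRS = p_x/p_y: (9/x)/1 = p_x/p_y.
So x*(p_x,p_y) = 9·p_y/p_x, independent of income; and y* = (I − 9·p_y)/p_y.
At the given prices: x* = 9·11.3/3.25 = 31.2923.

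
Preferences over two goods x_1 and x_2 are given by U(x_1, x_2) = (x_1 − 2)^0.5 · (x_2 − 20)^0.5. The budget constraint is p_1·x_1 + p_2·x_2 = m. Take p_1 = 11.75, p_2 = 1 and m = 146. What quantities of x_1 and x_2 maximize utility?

MRS = (x_2−20)/(x_1−2). Tangency with p_1/p_2 gives x_2−20 = (p_1/p_2)·(x_1−2).
After buying the subsistence bundle (2, 20), a share 0.5 of the remaining income goes to x_1: x_1* = 2 + 0.5·(m − 2p_1 − 20p_2)/p_1.
Discretionary income = 146 − 2·11.75 − 20·1 = 102.5; x_1* = 2 + 0.5·102.5/11.75 = 6.3617; x_2* = 20 + 0.5·102.5/1 = 71.25.

x_1* = 6.3617, x_2* = 71.25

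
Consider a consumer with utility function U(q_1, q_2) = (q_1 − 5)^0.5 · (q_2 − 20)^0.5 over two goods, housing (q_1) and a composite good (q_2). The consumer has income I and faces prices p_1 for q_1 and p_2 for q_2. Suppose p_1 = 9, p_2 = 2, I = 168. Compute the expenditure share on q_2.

MRS = (q_2−20)/(q_1−5). Tangency with p_1/p_2 gives q_2−20 = (p_1/p_2)·(q_1−5).
Substituting into the budget: q_1* = 5 + 0.5·(I − 5·p_1 − 20·p_2)/p_1, and q_2* = 20 + 0.5·(…)/p_2.
Discretionary income = 168 − 5·9 − 20·2 = 83; q_1* = 5 + 0.5·83/9 = 9.6111; q_2* = 20 + 0.5·83/2 = 40.75.
Expenditure on q_2: 2·40.75 = 81.5; share = 0.4851.

share on q_2 = 0.4851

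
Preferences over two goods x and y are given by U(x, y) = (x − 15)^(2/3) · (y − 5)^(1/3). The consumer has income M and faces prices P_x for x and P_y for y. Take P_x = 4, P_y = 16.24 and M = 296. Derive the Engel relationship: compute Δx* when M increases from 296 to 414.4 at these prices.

Discretionary income = 296 − 15·4 − 5·16.24 = 154.8; x* = 15 + 2/3·154.8/4 = 40.8.
At M' = 414.4: x* = 60.5333. Change: 60.5333 − 40.8 = 19.7333.

Δx* = 19.7333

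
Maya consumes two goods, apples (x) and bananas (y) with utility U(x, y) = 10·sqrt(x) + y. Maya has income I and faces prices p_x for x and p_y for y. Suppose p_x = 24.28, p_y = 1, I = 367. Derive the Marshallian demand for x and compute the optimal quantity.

x* = 0.0424

Solve: √x = 5·p_y/p_x, so x*(p_x,p_y) = (5·p_y/p_x)², and y* = (I − p_x·x*)/p_y.
Plugging in: x* = (5·1/24.28)² = 0.0424.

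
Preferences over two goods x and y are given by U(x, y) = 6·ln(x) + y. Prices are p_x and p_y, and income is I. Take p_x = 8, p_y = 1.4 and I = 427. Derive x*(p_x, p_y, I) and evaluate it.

x* = 1.05

Set MRS = p_x/p_y: (6/x)/1 = p_x/p_y.
So x*(p_x,p_y) = 6·p_y/p_x, independent of income; and y* = (I − 6·p_y)/p_y.
At the given prices: x* = 6·1.4/8 = 1.05.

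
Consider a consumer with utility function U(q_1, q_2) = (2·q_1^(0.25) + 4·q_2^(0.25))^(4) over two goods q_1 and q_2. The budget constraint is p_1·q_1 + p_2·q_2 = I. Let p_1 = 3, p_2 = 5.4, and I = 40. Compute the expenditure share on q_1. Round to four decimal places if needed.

share on q_1 = 0.3256

MRS = MU_q_1/MU_q_2 = (1/2)·(q_2/q_1)^(0.75). Set equal to p_1/p_2.
Solve for the ratio: q_2/q_1 = [2·p_1/p_2]^(4/3).
Substitute q_2 = (q_2/q_1)·q_1 into the budget: q_1* = I/(p_1 + p_2·(q_2/q_1)).
Numerically q_2/q_1 = 1.150827, so q_1* = 40/(3 + 5.4·1.150827) = 4.341 and q_2* = 1.150827·4.341 = 4.9957.
Expenditure on q_1: 3·4.341 = 13.023; share = 0.3256.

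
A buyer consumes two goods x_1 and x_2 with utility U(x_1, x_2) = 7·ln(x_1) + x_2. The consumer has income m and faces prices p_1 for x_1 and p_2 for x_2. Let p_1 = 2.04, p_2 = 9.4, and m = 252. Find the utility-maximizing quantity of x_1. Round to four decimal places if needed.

x_1* = 32.2549

At the given prices: x_1* = 7·9.4/2.04 = 32.2549.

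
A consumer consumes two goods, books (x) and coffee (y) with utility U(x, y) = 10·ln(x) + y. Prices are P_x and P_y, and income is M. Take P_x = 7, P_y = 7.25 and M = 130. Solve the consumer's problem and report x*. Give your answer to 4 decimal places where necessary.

x* = 10.3571

Set MRS = P_x/P_y: (10/x)/1 = P_x/P_y.
So x*(P_x,P_y) = 10·P_y/P_x, independent of income; and y* = (M − 10·P_y)/P_y.
At the given prices: x* = 10·7.25/7 = 10.3571.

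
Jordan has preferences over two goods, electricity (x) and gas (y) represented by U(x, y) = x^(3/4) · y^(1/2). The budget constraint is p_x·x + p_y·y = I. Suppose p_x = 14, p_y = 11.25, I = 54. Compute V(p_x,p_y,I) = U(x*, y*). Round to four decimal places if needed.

V = 2.5999

The MRS is (3/2)·y/x. Set MRS = p_x/p_y.
Rearranging, p_y·y = (2/3)·p_x·x. Substituting into the budget gives p_x·x·(1 + (2/3)) = I.
Demand: x*(p_x,p_y,I) = 0.6·I/p_x and y* = 0.4·I/p_y.
At p_x=14, p_y=11.25, I=54: x* = 0.6·54/14 = 2.3143, y* = 1.92.
Utility at the optimum: U(2.3143, 1.92) = 2.5999.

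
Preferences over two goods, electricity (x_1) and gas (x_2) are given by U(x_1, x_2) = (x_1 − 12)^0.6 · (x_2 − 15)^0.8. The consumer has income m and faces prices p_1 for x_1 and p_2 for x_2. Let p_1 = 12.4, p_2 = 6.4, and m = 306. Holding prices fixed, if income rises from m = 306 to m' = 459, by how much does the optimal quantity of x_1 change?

Δx_1* = 5.288

Let x_1' = x_1−12, x_2' = x_2−15. MRS = (3/4)·x_2'/x_1' = p_1/p_2.
Substituting into the budget: x_1* = 12 + 3/7·(m − 12·p_1 − 15·p_2)/p_1, and x_2* = 15 + 4/7·(…)/p_2.
Discretionary income = 306 − 12·12.4 − 15·6.4 = 61.2; x_1* = 12 + 3/7·61.2/12.4 = 14.1152.
At m' = 459: x_1* = 19.4032. Change: 19.4032 − 14.1152 = 5.288.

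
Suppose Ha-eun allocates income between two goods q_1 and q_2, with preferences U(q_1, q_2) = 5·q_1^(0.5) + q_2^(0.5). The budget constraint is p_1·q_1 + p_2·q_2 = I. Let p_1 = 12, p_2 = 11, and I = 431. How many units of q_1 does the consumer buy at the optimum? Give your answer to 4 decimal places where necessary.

MU_q_1 ∝ 5·q_1^(-0.5), MU_q_2 ∝ q_2^(-0.5), so MRS = 5·(q_2/q_1)^(0.5) = p_1/p_2.
Hence q_2/q_1 = ((1/5)·p_1/p_2)^(1/(0.5)), i.e. raised to the 2 power.
Substitute q_2 = (q_2/q_1)·q_1 into the budget: q_1* = I/(p_1 + p_2·(q_2/q_1)).
Numerically q_2/q_1 = 0.047603, so q_1* = 431/(12 + 11·0.047603) = 34.4149.

q_1* = 34.4149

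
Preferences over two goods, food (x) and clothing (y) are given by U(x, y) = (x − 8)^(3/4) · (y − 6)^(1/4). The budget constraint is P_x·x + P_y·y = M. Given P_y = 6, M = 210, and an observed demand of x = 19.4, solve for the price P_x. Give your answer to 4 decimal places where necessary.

MRS = 3·(y−6)/(x−8). Tangency with P_x/P_y gives y−6 = (1/3)·(P_x/P_y)·(x−8).
Substituting into the budget: x* = 8 + 0.75·(M − 8·P_x − 6·P_y)/P_x, and y* = 6 + 0.25·(…)/P_y.
Set x* = 19.4 in the demand function and solve for P_x: P_x = 7.5.

P_x = 7.5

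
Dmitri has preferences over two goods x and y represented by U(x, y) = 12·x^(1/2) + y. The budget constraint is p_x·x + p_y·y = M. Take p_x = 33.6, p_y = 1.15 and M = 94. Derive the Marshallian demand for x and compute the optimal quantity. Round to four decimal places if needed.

x* = 0.0422

Plugging in: x* = (6·1.15/33.6)² = 0.0422.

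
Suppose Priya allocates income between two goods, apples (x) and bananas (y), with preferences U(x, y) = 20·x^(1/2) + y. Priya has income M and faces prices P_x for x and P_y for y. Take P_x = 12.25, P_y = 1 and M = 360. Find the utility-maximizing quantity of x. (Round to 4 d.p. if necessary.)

x* = 0.6664

Utility is quasi-linear in y; the FOC for x is 10/√x = P_x/P_y.
Thus x* = (10·P_y/P_x)² — independent of M — with the rest of income spent on y.
Plugging in: x* = (10·1/12.25)² = 0.6664.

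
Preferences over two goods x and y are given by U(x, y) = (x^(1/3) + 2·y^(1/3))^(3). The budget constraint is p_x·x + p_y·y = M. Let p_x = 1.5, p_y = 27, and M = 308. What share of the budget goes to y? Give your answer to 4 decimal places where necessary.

With the ratio pinned down, the budget gives x* = M/(p_x + p_y·(y/x)) and y* = (y/x)·x*.
Numerically y/x = 0.037037, so x* = 308/(1.5 + 27·0.037037) = 123.2 and y* = 0.037037·123.2 = 4.563.
Expenditure on y: 27·4.563 = 123.2; share = 0.4.

share on y = 0.4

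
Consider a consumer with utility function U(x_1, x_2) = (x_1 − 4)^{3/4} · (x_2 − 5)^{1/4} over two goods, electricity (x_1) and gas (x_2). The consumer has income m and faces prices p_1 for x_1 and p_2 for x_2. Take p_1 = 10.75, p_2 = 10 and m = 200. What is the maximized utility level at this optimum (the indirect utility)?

V = 5.7757

Let x_1' = x_1−4, x_2' = x_2−5. MRS = 3·x_2'/x_1' = p_1/p_2.
After buying the subsistence bundle (4, 5), a share 0.75 of the remaining income goes to x_1: x_1* = 4 + 0.75·(m − 4p_1 − 5p_2)/p_1.
Discretionary income = 200 − 4·10.75 − 5·10 = 107; x_1* = 4 + 0.75·107/10.75 = 11.4651; x_2* = 5 + 0.25·107/10 = 7.675.
Utility at the optimum: U(11.4651, 7.675) = 5.7757.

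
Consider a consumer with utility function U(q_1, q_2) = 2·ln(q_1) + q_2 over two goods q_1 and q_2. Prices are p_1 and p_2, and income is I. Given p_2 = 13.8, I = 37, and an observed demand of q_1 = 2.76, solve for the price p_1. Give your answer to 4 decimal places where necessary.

Set MRS = p_1/p_2: (2/q_1)/1 = p_1/p_2.
So q_1*(p_1,p_2) = 2·p_2/p_1, independent of income; and q_2* = (I − 2·p_2)/p_2.
Set q_1* = 2.76 in the demand function and solve for p_1: p_1 = 10.

p_1 = 10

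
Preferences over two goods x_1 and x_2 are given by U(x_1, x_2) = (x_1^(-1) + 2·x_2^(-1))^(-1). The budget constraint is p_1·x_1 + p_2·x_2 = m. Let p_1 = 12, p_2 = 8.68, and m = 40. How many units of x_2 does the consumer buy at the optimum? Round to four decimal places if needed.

x_2* = 2.5163

MU_x_1 ∝ x_1^(-2), MU_x_2 ∝ 2·x_2^(-2), so MRS = (1/2)·(x_2/x_1)^(2) = p_1/p_2.
Solve for the ratio: x_2/x_1 = [2·p_1/p_2]^(0.5).
Substitute x_2 = (x_2/x_1)·x_1 into the budget: x_1* = m/(p_1 + p_2·(x_2/x_1)).
Numerically x_2/x_1 = 1.662822, so x_1* = 40/(12 + 8.68·1.662822) = 1.5132 and x_2* = 1.662822·1.5132 = 2.5163.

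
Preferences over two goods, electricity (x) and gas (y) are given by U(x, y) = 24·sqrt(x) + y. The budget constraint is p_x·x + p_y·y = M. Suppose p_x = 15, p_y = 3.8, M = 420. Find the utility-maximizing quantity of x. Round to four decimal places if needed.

x* = 9.2416

MU_x = 12/√x, MU_y = 1. Tangency: 12/√x = p_x/p_y.
Thus x* = (12·p_y/p_x)² — independent of M — with the rest of income spent on y.
Plugging in: x* = (12·3.8/15)² = 9.2416.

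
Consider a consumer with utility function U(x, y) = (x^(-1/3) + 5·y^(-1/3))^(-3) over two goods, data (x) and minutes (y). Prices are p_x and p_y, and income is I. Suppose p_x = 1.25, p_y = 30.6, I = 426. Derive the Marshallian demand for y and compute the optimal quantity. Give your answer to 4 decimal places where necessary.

MRS = MU_x/MU_y = (1/5)·(y/x)^(4/3). Set equal to p_x/p_y.
Solve for the ratio: y/x = [5·p_x/p_y]^(0.75).
With the ratio pinned down, the budget gives x* = I/(p_x + p_y·(y/x)) and y* = (y/x)·x*.
Numerically y/x = 0.303822, so x* = 426/(1.25 + 30.6·0.303822) = 40.3908 and y* = 0.303822·40.3908 = 12.2716.

y* = 12.2716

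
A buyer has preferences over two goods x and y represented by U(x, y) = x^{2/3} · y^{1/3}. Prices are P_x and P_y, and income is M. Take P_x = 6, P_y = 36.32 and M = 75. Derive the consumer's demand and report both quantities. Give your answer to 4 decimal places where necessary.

The MRS is 2·y/x. Set MRS = P_x/P_y.
So 2/3·P_y·y = 1/3·P_x·x; combined with the budget, a share 2/3 of income goes to x.
Demand: x*(P_x,P_y,M) = 2/3·M/P_x and y* = 1/3·M/P_y.
At P_x=6, P_y=36.32, M=75: x* = 2/3·75/6 = 8.3333, y* = 0.6883.

x* = 8.3333, y* = 0.6883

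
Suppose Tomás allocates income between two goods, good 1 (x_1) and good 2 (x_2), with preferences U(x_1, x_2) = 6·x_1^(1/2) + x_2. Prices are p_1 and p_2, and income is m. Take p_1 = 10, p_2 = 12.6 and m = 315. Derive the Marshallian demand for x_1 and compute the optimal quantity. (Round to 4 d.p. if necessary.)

Solve: √x_1 = 3·p_2/p_1, so x_1*(p_1,p_2) = (3·p_2/p_1)², and x_2* = (m − p_1·x_1*)/p_2.
Plugging in: x_1* = (3·12.6/10)² = 14.2884.

x_1* = 14.2884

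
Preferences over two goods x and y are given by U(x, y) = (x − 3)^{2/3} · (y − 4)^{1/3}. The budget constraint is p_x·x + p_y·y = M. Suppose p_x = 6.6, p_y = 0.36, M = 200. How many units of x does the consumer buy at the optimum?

Substituting into the budget: x* = 3 + 2/3·(M − 3·p_x − 4·p_y)/p_x, and y* = 4 + 1/3·(…)/p_y.
Discretionary income = 200 − 3·6.6 − 4·0.36 = 178.76; x* = 3 + 2/3·178.76/6.6 = 21.0566.

x* = 21.0566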